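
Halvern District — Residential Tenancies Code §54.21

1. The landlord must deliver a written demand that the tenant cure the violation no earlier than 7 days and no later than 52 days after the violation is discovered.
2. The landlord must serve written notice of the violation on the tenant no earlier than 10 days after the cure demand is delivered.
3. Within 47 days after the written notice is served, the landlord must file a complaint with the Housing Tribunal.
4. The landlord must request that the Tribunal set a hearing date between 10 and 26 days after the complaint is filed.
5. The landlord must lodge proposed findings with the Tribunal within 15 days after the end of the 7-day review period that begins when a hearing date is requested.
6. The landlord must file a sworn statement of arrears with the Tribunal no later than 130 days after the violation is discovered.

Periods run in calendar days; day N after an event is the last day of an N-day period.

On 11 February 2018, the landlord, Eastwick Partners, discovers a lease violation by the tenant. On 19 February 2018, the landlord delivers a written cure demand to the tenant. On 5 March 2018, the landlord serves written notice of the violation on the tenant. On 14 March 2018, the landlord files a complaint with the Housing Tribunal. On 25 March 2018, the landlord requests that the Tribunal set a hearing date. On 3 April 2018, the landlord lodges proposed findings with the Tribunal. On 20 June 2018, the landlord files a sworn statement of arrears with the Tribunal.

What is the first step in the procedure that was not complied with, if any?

Step 1: the window is 7–52 days after 11 February 2018 (when the violation is discovered), so 18 February 2018 through 4 April 2018; done 19 February 2018 — within the window.
Step 2: the earliest permitted date is 10 days after 19 February 2018 (when the cure demand is delivered), i.e. 1 March 2018; 5 March 2018 is on or after that date.
Step 3: 47 days after 5 March 2018 (when the written notice is served) is 21 April 2018; completed 14 March 2018, before the deadline.
Step 4: the window is 10–26 days after 14 March 2018 (when the complaint is filed), so 24 March 2018 through 9 April 2018; done 25 March 2018 — within the window.
Step 5: 15 days after 1 April 2018 (end of the 7-day review period, which began when a hearing date is requested on 25 March 2018) is 16 April 2018; 3 April 2018 is within that limit.
Step 6: 130 days after 11 February 2018 (when the violation is discovered) is 21 June 2018; completed 20 June 2018, before the deadline.

None — every step was satisfied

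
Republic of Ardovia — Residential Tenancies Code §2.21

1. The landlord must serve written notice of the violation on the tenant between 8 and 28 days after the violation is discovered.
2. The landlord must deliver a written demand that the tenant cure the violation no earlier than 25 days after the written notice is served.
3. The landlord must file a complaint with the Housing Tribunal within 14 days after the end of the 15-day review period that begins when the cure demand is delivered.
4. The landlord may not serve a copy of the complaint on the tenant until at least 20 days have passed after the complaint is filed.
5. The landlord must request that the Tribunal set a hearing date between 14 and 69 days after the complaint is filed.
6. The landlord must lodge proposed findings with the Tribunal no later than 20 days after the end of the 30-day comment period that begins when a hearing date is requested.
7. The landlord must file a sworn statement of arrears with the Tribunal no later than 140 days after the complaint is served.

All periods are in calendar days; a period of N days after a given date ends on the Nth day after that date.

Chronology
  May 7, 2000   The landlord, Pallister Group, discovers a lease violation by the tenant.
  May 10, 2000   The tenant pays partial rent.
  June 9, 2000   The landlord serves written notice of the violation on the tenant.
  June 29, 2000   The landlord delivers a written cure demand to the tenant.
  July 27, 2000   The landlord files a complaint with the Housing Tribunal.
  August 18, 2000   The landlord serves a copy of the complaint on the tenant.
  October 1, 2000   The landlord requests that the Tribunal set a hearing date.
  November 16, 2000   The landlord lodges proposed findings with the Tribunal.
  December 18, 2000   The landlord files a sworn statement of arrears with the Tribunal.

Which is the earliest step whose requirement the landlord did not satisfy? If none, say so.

(1) the permitted window runs from May 7, 2000 + 8 = May 15, 2000 to May 7, 2000 + 28 = June 4, 2000; done June 9, 2000 — 5 days after the window closed.
No need to go further; step 1 was not satisfied.

Step 1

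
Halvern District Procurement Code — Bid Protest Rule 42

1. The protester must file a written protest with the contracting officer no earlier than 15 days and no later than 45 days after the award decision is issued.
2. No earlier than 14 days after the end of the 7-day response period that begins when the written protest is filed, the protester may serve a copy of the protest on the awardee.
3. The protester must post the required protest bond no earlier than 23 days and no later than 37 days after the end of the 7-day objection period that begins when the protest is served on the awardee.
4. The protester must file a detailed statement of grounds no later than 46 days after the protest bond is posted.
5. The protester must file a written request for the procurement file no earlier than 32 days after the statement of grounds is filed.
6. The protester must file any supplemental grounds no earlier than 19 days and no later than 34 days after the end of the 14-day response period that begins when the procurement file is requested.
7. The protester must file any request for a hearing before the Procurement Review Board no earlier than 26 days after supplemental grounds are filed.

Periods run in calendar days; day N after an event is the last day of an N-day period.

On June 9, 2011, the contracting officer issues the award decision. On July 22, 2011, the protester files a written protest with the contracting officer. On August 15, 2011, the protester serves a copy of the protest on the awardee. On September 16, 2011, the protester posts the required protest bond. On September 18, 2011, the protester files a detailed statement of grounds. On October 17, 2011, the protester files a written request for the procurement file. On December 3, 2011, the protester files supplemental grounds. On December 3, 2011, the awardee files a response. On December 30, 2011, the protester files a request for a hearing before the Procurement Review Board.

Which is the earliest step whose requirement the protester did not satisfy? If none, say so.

Step 5

(1) the permitted window runs from June 9, 2011 + 15 = June 24, 2011 to June 9, 2011 + 45 = July 24, 2011; done July 22, 2011 — within the window.
(2) permitted from July 29, 2011 + 14 days = August 12, 2011 onward; done August 15, 2011 — permitted.
(3) the permitted window runs from August 22, 2011 + 23 = September 14, 2011 to August 22, 2011 + 37 = September 28, 2011; done September 16, 2011 — within the window.
(4) due by September 16, 2011 + 46 days = November 1, 2011; done September 18, 2011 — timely.
(5) permitted from September 18, 2011 + 32 days = October 20, 2011 onward; acted on October 17, 2011, 3 days prematurely.
The analysis stops there.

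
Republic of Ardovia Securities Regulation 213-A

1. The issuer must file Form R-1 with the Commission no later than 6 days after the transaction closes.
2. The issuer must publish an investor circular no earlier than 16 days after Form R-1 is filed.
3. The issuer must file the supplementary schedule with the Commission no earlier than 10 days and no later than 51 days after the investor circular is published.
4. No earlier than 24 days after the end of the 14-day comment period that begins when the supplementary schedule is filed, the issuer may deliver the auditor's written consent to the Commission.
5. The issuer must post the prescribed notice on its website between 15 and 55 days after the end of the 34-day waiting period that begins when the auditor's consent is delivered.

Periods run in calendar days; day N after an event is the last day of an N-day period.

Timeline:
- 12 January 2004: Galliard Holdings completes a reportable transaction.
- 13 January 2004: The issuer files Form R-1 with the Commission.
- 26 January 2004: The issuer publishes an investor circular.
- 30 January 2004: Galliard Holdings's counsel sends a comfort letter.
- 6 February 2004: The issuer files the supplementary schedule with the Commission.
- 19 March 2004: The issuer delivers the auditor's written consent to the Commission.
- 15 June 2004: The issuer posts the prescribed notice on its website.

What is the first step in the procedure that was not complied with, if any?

Step 2

Step 1 — counting 6 days from 12 January 2004 (when the transaction closes) gives a deadline of 18 January 2004; done 13 January 2004 — timely.
Step 2 — must wait 16 days from 13 January 2004 (when Form R-1 is filed), so not before 29 January 2004; acted on 26 January 2004, 3 days prematurely.
No need to go further; step 2 was not satisfied.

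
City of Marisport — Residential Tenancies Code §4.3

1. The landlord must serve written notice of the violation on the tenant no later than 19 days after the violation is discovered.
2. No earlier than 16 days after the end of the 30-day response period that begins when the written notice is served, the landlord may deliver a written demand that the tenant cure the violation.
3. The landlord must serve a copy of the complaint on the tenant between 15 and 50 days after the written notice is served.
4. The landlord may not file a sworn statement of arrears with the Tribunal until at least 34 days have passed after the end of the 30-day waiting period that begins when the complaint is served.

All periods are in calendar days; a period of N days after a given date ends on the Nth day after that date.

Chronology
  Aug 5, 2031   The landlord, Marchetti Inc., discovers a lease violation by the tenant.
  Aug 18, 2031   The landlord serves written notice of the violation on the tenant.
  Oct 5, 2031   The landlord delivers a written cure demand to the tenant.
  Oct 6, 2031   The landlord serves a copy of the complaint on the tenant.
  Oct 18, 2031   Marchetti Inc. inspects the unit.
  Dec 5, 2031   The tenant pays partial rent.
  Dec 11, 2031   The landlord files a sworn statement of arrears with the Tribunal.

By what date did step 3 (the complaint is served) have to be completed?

Step 3 runs from Aug 18, 2031, when the written notice is served. The window is 15–50 days after Aug 18, 2031; it closes on Oct 7, 2031.

Oct 7, 2031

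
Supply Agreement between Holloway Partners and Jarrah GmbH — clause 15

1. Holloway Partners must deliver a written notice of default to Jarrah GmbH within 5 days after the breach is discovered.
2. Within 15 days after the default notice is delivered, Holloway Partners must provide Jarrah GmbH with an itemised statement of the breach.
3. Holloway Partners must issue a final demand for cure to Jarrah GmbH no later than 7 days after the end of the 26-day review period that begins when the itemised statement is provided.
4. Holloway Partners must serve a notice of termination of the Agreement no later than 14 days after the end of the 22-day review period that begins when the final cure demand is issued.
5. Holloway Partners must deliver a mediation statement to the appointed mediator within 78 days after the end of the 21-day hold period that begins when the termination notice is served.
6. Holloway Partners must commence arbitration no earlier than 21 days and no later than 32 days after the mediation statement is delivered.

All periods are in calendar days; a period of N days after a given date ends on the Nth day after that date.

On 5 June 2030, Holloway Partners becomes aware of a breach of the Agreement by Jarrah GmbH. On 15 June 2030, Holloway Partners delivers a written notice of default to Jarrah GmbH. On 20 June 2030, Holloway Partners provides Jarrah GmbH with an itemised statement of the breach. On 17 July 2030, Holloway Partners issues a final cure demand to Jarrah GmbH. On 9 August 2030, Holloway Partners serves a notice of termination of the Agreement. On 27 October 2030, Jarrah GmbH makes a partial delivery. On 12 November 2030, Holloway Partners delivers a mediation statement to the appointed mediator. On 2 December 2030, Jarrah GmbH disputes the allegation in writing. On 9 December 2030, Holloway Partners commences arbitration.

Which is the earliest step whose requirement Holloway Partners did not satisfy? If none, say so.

Step 1

Step 1 — counting 5 days from 5 June 2030 (when the breach is discovered) gives a deadline of 10 June 2030; done 15 June 2030 — 5 days late.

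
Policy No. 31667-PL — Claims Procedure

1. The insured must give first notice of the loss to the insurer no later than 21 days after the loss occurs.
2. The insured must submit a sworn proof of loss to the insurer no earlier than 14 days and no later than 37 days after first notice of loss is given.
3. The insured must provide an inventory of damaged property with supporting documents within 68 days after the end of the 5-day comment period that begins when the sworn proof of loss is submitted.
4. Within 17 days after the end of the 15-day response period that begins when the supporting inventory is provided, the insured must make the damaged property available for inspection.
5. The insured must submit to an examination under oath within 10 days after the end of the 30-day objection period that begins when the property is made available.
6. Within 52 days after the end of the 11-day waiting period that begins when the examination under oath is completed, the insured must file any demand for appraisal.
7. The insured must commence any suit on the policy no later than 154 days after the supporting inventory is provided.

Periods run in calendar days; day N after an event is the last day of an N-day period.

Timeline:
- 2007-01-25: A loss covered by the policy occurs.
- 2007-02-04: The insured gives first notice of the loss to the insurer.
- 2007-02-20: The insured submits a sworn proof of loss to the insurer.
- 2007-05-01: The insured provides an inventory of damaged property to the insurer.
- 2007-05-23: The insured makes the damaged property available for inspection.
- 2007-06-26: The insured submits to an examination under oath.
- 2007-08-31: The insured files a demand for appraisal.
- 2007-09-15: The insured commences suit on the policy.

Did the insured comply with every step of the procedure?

(1) due by 2007-01-25 + 21 days = 2007-02-15; completed 2007-02-04, before the deadline.
(2) the permitted window runs from 2007-02-04 + 14 = 2007-02-18 to 2007-02-04 + 37 = 2007-03-13; 2007-02-20 falls inside that range.
(3) due by 2007-02-25 + 68 days = 2007-05-04; completed 2007-05-01, before the deadline.
(4) due by 2007-05-16 + 17 days = 2007-06-02; completed 2007-05-23, before the deadline.
(5) due by 2007-06-22 + 10 days = 2007-07-02; completed 2007-06-26, before the deadline.
(6) due by 2007-07-07 + 52 days = 2007-08-28; done 2007-08-31 — 3 days late.
The analysis stops there.

No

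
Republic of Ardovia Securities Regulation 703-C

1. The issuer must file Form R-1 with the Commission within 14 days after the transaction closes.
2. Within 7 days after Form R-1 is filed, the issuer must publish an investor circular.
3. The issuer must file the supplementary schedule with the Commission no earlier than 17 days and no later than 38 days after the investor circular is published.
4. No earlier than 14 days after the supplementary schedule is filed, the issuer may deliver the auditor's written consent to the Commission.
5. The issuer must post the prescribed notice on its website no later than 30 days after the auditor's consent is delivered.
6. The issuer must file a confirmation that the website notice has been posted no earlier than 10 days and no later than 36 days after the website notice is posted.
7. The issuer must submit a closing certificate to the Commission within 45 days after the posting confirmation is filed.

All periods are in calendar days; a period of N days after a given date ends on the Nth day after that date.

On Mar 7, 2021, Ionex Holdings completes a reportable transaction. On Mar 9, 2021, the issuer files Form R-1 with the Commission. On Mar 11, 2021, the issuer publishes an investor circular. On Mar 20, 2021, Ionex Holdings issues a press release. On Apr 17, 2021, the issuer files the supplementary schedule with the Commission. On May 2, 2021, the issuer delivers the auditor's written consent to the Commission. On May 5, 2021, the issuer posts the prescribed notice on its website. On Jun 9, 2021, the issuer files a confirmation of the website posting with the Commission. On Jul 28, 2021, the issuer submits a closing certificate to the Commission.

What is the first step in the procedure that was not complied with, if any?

Step 1 — counting 14 days from Mar 7, 2021 (when the transaction closes) gives a deadline of Mar 21, 2021; Mar 9, 2021 is within that limit.
Step 2 — counting 7 days from Mar 9, 2021 (when Form R-1 is filed) gives a deadline of Mar 16, 2021; completed Mar 11, 2021, before the deadline.
Step 3 — 17 and 38 days from Mar 11, 2021 (when the investor circular is published) are Mar 28, 2021 and Apr 18, 2021 respectively; done Apr 17, 2021, which is between those dates.
Step 4 — must wait 14 days from Apr 17, 2021 (when the supplementary schedule is filed), so not before May 1, 2021; done May 2, 2021, after the minimum wait.
Step 5 — counting 30 days from May 2, 2021 (when the auditor's consent is delivered) gives a deadline of Jun 1, 2021; May 5, 2021 is within that limit.
Step 6 — 10 and 36 days from May 5, 2021 (when the website notice is posted) are May 15, 2021 and Jun 10, 2021 respectively; done Jun 9, 2021, which is between those dates.
Step 7 — counting 45 days from Jun 9, 2021 (when the posting confirmation is filed) gives a deadline of Jul 24, 2021; done Jul 28, 2021 — 4 days late.
Later steps need not be reached.

Step 7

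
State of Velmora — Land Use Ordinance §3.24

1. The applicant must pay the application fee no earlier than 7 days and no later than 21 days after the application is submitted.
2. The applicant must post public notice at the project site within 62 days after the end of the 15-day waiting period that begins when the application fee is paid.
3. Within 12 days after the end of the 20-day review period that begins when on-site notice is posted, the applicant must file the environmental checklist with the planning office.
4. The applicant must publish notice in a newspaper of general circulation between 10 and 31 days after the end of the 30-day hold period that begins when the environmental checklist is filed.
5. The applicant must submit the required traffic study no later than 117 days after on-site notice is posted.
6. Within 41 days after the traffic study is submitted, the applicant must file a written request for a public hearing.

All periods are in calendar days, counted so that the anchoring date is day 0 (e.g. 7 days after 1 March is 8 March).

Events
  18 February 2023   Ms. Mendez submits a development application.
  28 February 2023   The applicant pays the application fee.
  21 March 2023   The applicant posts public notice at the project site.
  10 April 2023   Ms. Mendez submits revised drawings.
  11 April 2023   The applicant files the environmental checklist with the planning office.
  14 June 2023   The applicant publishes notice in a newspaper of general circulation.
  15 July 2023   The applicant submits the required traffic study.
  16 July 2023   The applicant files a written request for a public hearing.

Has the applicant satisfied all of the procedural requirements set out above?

Step 1 — 7 and 21 days from 18 February 2023 (when the application is submitted) are 25 February 2023 and 11 March 2023 respectively; done 28 February 2023, which is between those dates.
Step 2 — counting 62 days from 15 March 2023 (end of the 15-day waiting period, which began when the application fee is paid on 28 February 2023) gives a deadline of 16 May 2023; done 21 March 2023 — timely.
Step 3 — counting 12 days from 10 April 2023 (end of the 20-day review period, which began when on-site notice is posted on 21 March 2023) gives a deadline of 22 April 2023; 11 April 2023 is within that limit.
Step 4 — 10 and 31 days from 11 May 2023 (end of the 30-day hold period, which began when the environmental checklist is filed on 11 April 2023) are 21 May 2023 and 11 June 2023 respectively; 14 June 2023 is 3 days past the end of the window.

No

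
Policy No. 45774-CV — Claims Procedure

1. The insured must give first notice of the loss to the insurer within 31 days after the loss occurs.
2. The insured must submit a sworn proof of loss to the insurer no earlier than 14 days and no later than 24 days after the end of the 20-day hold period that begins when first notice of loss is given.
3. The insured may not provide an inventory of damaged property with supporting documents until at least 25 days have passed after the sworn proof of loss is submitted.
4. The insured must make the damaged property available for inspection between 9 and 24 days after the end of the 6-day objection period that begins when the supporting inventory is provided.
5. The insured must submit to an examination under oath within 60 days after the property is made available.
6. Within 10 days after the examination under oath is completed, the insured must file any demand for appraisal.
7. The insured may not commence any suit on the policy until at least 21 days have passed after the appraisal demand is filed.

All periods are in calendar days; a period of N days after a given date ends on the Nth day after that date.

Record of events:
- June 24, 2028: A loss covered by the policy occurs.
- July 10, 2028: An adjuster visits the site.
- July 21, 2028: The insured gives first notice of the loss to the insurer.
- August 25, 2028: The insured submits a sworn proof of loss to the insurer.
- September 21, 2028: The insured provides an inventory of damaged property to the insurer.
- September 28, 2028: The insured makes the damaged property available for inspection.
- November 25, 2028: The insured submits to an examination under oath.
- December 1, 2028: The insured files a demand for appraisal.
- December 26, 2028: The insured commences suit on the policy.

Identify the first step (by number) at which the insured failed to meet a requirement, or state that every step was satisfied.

Step 4

Step 1: 31 days after June 24, 2028 (when the loss occurs) is July 25, 2028; done July 21, 2028 — timely.
Step 2: the window is 14–24 days after August 10, 2028 (end of the 20-day hold period, which began when first notice of loss is given on July 21, 2028), so August 24, 2028 through September 3, 2028; done August 25, 2028 — within the window.
Step 3: the earliest permitted date is 25 days after August 25, 2028 (when the sworn proof of loss is submitted), i.e. September 19, 2028; done September 21, 2028, after the minimum wait.
Step 4: the window is 9–24 days after September 27, 2028 (end of the 6-day objection period, which began when the supporting inventory is provided on September 21, 2028), so October 6, 2028 through October 21, 2028; September 28, 2028 is 8 days too early.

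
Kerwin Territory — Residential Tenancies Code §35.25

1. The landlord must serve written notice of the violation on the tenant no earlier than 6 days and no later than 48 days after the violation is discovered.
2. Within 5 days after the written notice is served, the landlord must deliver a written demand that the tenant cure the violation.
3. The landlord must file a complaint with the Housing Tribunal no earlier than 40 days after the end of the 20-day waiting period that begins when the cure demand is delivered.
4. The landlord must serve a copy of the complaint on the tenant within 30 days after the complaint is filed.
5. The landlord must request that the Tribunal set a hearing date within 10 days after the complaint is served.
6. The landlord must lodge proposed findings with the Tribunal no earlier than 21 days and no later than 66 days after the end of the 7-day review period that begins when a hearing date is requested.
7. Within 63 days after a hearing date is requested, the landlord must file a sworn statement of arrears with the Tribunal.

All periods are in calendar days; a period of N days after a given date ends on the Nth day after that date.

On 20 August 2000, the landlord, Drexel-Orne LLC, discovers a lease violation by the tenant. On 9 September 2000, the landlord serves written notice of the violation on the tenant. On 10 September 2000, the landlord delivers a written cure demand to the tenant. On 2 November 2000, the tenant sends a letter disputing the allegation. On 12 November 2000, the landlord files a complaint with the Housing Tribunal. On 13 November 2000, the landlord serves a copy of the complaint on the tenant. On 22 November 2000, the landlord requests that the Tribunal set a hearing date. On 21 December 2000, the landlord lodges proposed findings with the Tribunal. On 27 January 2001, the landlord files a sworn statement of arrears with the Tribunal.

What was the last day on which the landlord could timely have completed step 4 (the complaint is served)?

12 December 2000

Step 4 runs from 12 November 2000, when the complaint is filed. 30 days after 12 November 2000 is 12 December 2000.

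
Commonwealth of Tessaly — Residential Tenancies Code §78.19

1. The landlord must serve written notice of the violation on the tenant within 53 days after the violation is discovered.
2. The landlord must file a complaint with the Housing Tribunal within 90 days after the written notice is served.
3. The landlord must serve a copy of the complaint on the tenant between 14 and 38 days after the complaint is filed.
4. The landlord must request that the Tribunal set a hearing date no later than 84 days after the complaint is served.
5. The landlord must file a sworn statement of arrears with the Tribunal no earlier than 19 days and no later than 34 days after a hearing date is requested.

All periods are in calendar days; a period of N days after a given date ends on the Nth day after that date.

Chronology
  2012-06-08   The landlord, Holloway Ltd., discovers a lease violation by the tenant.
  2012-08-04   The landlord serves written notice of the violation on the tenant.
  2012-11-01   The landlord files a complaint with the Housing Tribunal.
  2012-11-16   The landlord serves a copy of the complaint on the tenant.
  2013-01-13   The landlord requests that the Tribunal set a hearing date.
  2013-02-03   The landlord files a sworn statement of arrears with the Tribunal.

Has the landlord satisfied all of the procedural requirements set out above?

Step 1 — counting 53 days from 2012-06-08 (when the violation is discovered) gives a deadline of 2012-07-31; 2012-08-04 misses that deadline by 4 days.

No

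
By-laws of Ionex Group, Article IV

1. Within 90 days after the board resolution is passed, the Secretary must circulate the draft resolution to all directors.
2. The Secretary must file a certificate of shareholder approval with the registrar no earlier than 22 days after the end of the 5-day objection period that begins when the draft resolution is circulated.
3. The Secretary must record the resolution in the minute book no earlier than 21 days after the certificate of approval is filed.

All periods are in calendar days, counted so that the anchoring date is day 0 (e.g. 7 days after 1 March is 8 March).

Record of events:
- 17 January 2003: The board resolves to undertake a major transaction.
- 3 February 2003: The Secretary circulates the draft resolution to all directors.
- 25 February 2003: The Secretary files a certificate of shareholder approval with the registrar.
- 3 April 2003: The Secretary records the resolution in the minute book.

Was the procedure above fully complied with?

(1) due by 17 January 2003 + 90 days = 17 April 2003; 3 February 2003 is within that limit.
(2) permitted from 8 February 2003 + 22 days = 2 March 2003 onward; acted on 25 February 2003, 5 days prematurely.
The procedure was therefore not followed at step 2.

No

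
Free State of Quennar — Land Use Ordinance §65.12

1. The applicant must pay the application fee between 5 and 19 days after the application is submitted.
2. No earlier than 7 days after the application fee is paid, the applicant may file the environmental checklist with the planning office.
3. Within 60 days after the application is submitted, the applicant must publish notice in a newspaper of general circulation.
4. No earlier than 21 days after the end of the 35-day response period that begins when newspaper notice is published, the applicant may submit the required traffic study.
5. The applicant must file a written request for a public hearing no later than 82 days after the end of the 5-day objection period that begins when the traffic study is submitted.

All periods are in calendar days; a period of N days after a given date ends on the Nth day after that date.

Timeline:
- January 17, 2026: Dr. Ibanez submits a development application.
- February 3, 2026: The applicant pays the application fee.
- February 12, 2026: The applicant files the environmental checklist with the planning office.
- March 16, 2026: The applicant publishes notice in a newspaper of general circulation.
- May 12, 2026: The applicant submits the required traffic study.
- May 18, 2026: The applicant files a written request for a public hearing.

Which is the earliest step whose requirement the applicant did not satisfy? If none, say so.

None — every step was satisfied

Step 1: the window is 5–19 days after January 17, 2026 (when the application is submitted), so January 22, 2026 through February 5, 2026; done February 3, 2026, which is between those dates.
Step 2: the earliest permitted date is 7 days after February 3, 2026 (when the application fee is paid), i.e. February 10, 2026; February 12, 2026 is on or after that date.
Step 3: 60 days after January 17, 2026 (when the application is submitted) is March 18, 2026; done March 16, 2026 — timely.
Step 4: the earliest permitted date is 21 days after April 20, 2026 (end of the 35-day response period, which began when newspaper notice is published on March 16, 2026), i.e. May 11, 2026; done May 12, 2026 — permitted.
Step 5: 82 days after May 17, 2026 (end of the 5-day objection period, which began when the traffic study is submitted on May 12, 2026) is August 7, 2026; May 18, 2026 is within that limit.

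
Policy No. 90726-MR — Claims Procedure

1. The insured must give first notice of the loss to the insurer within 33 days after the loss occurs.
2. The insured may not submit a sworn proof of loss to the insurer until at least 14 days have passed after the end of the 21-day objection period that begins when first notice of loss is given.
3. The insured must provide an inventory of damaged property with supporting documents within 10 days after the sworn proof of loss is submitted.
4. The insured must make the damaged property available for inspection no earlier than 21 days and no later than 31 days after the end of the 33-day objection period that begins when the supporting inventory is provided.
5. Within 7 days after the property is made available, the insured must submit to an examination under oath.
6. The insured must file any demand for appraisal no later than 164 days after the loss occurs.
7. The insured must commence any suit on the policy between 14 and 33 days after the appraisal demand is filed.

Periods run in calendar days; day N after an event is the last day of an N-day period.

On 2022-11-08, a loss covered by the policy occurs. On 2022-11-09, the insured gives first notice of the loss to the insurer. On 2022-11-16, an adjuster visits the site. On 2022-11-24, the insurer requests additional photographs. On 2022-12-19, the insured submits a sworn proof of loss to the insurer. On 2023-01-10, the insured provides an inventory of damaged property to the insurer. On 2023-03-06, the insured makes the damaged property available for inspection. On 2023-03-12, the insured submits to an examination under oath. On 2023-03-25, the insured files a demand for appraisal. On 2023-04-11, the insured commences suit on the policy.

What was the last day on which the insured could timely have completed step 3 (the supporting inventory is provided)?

2022-12-29

Step 3 runs from 2022-12-19, when the sworn proof of loss is submitted. 10 days after 2022-12-19 is 2022-12-29.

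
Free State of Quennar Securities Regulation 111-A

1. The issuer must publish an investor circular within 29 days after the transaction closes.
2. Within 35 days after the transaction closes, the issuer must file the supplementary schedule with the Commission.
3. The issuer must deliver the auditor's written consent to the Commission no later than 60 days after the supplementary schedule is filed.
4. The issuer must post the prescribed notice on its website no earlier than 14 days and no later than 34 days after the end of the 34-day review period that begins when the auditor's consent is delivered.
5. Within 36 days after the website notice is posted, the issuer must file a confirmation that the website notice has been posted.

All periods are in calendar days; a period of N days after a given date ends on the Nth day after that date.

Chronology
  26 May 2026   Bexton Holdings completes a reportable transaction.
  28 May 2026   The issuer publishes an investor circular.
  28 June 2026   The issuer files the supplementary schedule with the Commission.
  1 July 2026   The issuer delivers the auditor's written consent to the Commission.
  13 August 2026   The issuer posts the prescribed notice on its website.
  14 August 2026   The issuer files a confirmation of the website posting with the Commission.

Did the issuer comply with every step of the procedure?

No

Step 1 — counting 29 days from 26 May 2026 (when the transaction closes) gives a deadline of 24 June 2026; completed 28 May 2026, before the deadline.
Step 2 — counting 35 days from 26 May 2026 (when the transaction closes) gives a deadline of 30 June 2026; done 28 June 2026 — timely.
Step 3 — counting 60 days from 28 June 2026 (when the supplementary schedule is filed) gives a deadline of 27 August 2026; done 1 July 2026 — timely.
Step 4 — 14 and 34 days from 4 August 2026 (end of the 34-day review period, which began when the auditor's consent is delivered on 1 July 2026) are 18 August 2026 and 7 September 2026 respectively; 13 August 2026 is 5 days too early.
No need to go further; step 4 was not satisfied.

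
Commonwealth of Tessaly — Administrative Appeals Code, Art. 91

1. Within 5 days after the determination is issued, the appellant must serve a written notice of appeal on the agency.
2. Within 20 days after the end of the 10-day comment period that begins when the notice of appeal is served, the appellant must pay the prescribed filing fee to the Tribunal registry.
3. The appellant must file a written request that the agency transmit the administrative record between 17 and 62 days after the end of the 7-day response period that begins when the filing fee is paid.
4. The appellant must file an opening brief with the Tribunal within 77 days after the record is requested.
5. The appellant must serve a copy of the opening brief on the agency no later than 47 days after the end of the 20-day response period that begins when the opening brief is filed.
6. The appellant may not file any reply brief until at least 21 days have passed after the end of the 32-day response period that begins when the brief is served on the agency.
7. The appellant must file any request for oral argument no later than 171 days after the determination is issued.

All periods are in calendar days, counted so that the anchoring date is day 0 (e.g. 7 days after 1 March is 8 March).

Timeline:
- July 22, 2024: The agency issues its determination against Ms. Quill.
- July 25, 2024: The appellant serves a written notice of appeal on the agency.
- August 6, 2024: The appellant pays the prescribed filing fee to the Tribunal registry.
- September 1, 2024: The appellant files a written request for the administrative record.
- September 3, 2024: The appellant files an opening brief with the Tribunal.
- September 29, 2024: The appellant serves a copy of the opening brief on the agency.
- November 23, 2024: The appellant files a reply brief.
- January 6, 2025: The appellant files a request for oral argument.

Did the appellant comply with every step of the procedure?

Yes

Step 1 — counting 5 days from July 22, 2024 (when the determination is issued) gives a deadline of July 27, 2024; done July 25, 2024 — timely.
Step 2 — counting 20 days from August 4, 2024 (end of the 10-day comment period, which began when the notice of appeal is served on July 25, 2024) gives a deadline of August 24, 2024; done August 6, 2024 — timely.
Step 3 — 17 and 62 days from August 13, 2024 (end of the 7-day response period, which began when the filing fee is paid on August 6, 2024) are August 30, 2024 and October 14, 2024 respectively; done September 1, 2024 — within the window.
Step 4 — counting 77 days from September 1, 2024 (when the record is requested) gives a deadline of November 17, 2024; September 3, 2024 is within that limit.
Step 5 — counting 47 days from September 23, 2024 (end of the 20-day response period, which began when the opening brief is filed on September 3, 2024) gives a deadline of November 9, 2024; September 29, 2024 is within that limit.
Step 6 — must wait 21 days from October 31, 2024 (end of the 32-day response period, which began when the brief is served on the agency on September 29, 2024), so not before November 21, 2024; November 23, 2024 is on or after that date.
Step 7 — counting 171 days from July 22, 2024 (when the determination is issued) gives a deadline of January 9, 2025; completed January 6, 2025, before the deadline.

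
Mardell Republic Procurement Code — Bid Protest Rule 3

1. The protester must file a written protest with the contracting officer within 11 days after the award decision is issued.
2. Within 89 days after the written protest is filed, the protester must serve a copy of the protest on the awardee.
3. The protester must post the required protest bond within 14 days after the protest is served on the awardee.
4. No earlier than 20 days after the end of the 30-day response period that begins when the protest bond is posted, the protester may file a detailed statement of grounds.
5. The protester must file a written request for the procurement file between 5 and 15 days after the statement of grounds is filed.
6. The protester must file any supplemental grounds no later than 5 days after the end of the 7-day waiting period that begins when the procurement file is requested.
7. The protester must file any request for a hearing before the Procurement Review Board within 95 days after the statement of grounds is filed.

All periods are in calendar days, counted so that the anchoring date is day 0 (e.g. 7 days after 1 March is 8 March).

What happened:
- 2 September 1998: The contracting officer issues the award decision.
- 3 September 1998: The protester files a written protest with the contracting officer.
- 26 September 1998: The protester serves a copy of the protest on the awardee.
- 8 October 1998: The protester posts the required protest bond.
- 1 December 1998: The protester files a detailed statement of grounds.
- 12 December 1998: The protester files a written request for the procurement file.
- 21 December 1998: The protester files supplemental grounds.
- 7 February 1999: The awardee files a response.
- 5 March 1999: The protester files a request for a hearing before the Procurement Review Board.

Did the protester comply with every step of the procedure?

Yes

Step 1 — counting 11 days from 2 September 1998 (when the award decision is issued) gives a deadline of 13 September 1998; 3 September 1998 is within that limit.
Step 2 — counting 89 days from 3 September 1998 (when the written protest is filed) gives a deadline of 1 December 1998; done 26 September 1998 — timely.
Step 3 — counting 14 days from 26 September 1998 (when the protest is served on the awardee) gives a deadline of 10 October 1998; 8 October 1998 is within that limit.
Step 4 — must wait 20 days from 7 November 1998 (end of the 30-day response period, which began when the protest bond is posted on 8 October 1998), so not before 27 November 1998; done 1 December 1998 — permitted.
Step 5 — 5 and 15 days from 1 December 1998 (when the statement of grounds is filed) are 6 December 1998 and 16 December 1998 respectively; done 12 December 1998, which is between those dates.
Step 6 — counting 5 days from 19 December 1998 (end of the 7-day waiting period, which began when the procurement file is requested on 12 December 1998) gives a deadline of 24 December 1998; done 21 December 1998 — timely.
Step 7 — counting 95 days from 1 December 1998 (when the statement of grounds is filed) gives a deadline of 6 March 1999; 5 March 1999 is within that limit.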